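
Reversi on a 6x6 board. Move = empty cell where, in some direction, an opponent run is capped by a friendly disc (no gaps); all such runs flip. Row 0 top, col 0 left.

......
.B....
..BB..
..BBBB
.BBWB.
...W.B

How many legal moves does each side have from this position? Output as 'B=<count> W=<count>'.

Answer: B=2 W=6

Derivation:
-- B to move --
(5,2): flips 1 -> legal
(5,4): flips 1 -> legal
B mobility = 2
-- W to move --
(0,0): no bracket -> illegal
(0,1): no bracket -> illegal
(0,2): no bracket -> illegal
(1,0): no bracket -> illegal
(1,2): no bracket -> illegal
(1,3): flips 2 -> legal
(1,4): no bracket -> illegal
(2,0): no bracket -> illegal
(2,1): flips 1 -> legal
(2,4): no bracket -> illegal
(2,5): flips 1 -> legal
(3,0): no bracket -> illegal
(3,1): flips 1 -> legal
(4,0): flips 2 -> legal
(4,5): flips 1 -> legal
(5,0): no bracket -> illegal
(5,1): no bracket -> illegal
(5,2): no bracket -> illegal
(5,4): no bracket -> illegal
W mobility = 6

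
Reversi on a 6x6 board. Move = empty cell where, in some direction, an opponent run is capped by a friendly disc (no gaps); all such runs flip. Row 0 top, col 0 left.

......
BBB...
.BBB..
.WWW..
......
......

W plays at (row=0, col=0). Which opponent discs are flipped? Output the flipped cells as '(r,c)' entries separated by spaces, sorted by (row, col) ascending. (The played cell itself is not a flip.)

Answer: (1,1) (2,2)

Derivation:
Dir NW: edge -> no flip
Dir N: edge -> no flip
Dir NE: edge -> no flip
Dir W: edge -> no flip
Dir E: first cell '.' (not opp) -> no flip
Dir SW: edge -> no flip
Dir S: opp run (1,0), next='.' -> no flip
Dir SE: opp run (1,1) (2,2) capped by W -> flip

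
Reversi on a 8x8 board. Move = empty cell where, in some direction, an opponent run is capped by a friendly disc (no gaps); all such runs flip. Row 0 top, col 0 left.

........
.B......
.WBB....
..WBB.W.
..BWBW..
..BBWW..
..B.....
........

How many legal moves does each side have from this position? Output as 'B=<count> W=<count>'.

Answer: B=7 W=13

Derivation:
-- B to move --
(1,0): no bracket -> illegal
(1,2): no bracket -> illegal
(2,0): flips 1 -> legal
(2,5): no bracket -> illegal
(2,6): no bracket -> illegal
(2,7): no bracket -> illegal
(3,0): no bracket -> illegal
(3,1): flips 2 -> legal
(3,5): no bracket -> illegal
(3,7): no bracket -> illegal
(4,1): flips 1 -> legal
(4,6): flips 1 -> legal
(4,7): no bracket -> illegal
(5,6): flips 3 -> legal
(6,3): no bracket -> illegal
(6,4): flips 1 -> legal
(6,5): no bracket -> illegal
(6,6): flips 1 -> legal
B mobility = 7
-- W to move --
(0,0): flips 4 -> legal
(0,1): flips 1 -> legal
(0,2): no bracket -> illegal
(1,0): no bracket -> illegal
(1,2): flips 3 -> legal
(1,3): flips 2 -> legal
(1,4): flips 1 -> legal
(2,0): no bracket -> illegal
(2,4): flips 4 -> legal
(2,5): flips 1 -> legal
(3,1): no bracket -> illegal
(3,5): flips 2 -> legal
(4,1): flips 1 -> legal
(5,1): flips 2 -> legal
(6,1): flips 1 -> legal
(6,3): flips 1 -> legal
(6,4): no bracket -> illegal
(7,1): no bracket -> illegal
(7,2): flips 3 -> legal
(7,3): no bracket -> illegal
W mobility = 13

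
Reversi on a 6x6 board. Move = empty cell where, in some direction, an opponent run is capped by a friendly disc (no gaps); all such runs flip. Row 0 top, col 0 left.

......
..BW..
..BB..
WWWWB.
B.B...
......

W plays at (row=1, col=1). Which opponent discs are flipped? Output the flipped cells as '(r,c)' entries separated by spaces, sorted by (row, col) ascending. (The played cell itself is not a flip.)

Dir NW: first cell '.' (not opp) -> no flip
Dir N: first cell '.' (not opp) -> no flip
Dir NE: first cell '.' (not opp) -> no flip
Dir W: first cell '.' (not opp) -> no flip
Dir E: opp run (1,2) capped by W -> flip
Dir SW: first cell '.' (not opp) -> no flip
Dir S: first cell '.' (not opp) -> no flip
Dir SE: opp run (2,2) capped by W -> flip

Answer: (1,2) (2,2)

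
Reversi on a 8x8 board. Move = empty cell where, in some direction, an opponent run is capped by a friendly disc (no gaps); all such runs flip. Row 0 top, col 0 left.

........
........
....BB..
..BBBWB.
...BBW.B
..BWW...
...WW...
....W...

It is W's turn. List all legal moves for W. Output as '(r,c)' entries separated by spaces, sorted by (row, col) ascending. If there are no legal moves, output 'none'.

Answer: (1,3) (1,4) (1,5) (2,1) (2,3) (2,7) (3,1) (3,7) (4,1) (4,2) (5,1)

Derivation:
(1,3): flips 1 -> legal
(1,4): flips 3 -> legal
(1,5): flips 1 -> legal
(1,6): no bracket -> illegal
(2,1): flips 2 -> legal
(2,2): no bracket -> illegal
(2,3): flips 3 -> legal
(2,6): no bracket -> illegal
(2,7): flips 1 -> legal
(3,1): flips 3 -> legal
(3,7): flips 1 -> legal
(4,1): flips 1 -> legal
(4,2): flips 2 -> legal
(4,6): no bracket -> illegal
(5,1): flips 1 -> legal
(5,5): no bracket -> illegal
(5,6): no bracket -> illegal
(5,7): no bracket -> illegal
(6,1): no bracket -> illegal
(6,2): no bracket -> illegal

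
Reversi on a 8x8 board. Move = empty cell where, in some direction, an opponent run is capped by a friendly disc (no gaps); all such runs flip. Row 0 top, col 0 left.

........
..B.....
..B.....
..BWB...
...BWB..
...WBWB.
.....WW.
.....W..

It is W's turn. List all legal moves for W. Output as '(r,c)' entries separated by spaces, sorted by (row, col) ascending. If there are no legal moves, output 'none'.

(0,1): no bracket -> illegal
(0,2): no bracket -> illegal
(0,3): no bracket -> illegal
(1,1): flips 1 -> legal
(1,3): no bracket -> illegal
(2,1): flips 3 -> legal
(2,3): no bracket -> illegal
(2,4): flips 1 -> legal
(2,5): no bracket -> illegal
(3,1): flips 1 -> legal
(3,5): flips 2 -> legal
(3,6): no bracket -> illegal
(4,1): no bracket -> illegal
(4,2): flips 1 -> legal
(4,6): flips 2 -> legal
(4,7): flips 1 -> legal
(5,2): no bracket -> illegal
(5,7): flips 1 -> legal
(6,3): no bracket -> illegal
(6,4): flips 1 -> legal
(6,7): no bracket -> illegal

Answer: (1,1) (2,1) (2,4) (3,1) (3,5) (4,2) (4,6) (4,7) (5,7) (6,4)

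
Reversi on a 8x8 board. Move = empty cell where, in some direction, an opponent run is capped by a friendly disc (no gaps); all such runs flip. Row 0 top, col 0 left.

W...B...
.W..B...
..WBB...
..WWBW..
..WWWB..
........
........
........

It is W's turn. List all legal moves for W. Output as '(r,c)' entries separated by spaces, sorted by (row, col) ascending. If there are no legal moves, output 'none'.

Answer: (0,5) (1,3) (1,5) (2,5) (4,6) (5,5)

Derivation:
(0,3): no bracket -> illegal
(0,5): flips 2 -> legal
(1,2): no bracket -> illegal
(1,3): flips 2 -> legal
(1,5): flips 1 -> legal
(2,5): flips 3 -> legal
(3,6): no bracket -> illegal
(4,6): flips 1 -> legal
(5,4): no bracket -> illegal
(5,5): flips 1 -> legal
(5,6): no bracket -> illegal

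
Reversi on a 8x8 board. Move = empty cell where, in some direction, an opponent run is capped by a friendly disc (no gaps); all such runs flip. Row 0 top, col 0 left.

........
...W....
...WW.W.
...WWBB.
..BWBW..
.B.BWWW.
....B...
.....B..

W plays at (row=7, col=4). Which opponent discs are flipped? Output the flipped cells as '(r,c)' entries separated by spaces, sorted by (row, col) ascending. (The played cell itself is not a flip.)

Dir NW: first cell '.' (not opp) -> no flip
Dir N: opp run (6,4) capped by W -> flip
Dir NE: first cell '.' (not opp) -> no flip
Dir W: first cell '.' (not opp) -> no flip
Dir E: opp run (7,5), next='.' -> no flip
Dir SW: edge -> no flip
Dir S: edge -> no flip
Dir SE: edge -> no flip

Answer: (6,4)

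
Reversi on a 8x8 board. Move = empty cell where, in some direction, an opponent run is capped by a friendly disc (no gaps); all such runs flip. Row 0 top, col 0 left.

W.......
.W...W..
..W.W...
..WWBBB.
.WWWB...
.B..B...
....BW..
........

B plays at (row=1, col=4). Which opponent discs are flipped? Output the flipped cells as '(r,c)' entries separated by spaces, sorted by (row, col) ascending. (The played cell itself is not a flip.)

Answer: (2,4)

Derivation:
Dir NW: first cell '.' (not opp) -> no flip
Dir N: first cell '.' (not opp) -> no flip
Dir NE: first cell '.' (not opp) -> no flip
Dir W: first cell '.' (not opp) -> no flip
Dir E: opp run (1,5), next='.' -> no flip
Dir SW: first cell '.' (not opp) -> no flip
Dir S: opp run (2,4) capped by B -> flip
Dir SE: first cell '.' (not opp) -> no flip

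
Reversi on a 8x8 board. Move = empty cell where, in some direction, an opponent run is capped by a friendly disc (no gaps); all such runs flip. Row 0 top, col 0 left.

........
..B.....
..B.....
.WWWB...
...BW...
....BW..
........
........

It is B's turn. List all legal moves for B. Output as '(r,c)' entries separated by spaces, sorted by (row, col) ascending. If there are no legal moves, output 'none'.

(2,0): no bracket -> illegal
(2,1): flips 1 -> legal
(2,3): flips 1 -> legal
(2,4): no bracket -> illegal
(3,0): flips 3 -> legal
(3,5): no bracket -> illegal
(4,0): flips 1 -> legal
(4,1): no bracket -> illegal
(4,2): flips 1 -> legal
(4,5): flips 1 -> legal
(4,6): no bracket -> illegal
(5,3): no bracket -> illegal
(5,6): flips 1 -> legal
(6,4): no bracket -> illegal
(6,5): no bracket -> illegal
(6,6): flips 3 -> legal

Answer: (2,1) (2,3) (3,0) (4,0) (4,2) (4,5) (5,6) (6,6)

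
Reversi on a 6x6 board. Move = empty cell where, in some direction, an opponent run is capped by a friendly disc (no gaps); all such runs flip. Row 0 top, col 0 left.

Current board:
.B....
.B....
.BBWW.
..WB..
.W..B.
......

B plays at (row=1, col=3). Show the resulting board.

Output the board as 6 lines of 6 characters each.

Place B at (1,3); scan 8 dirs for brackets.
Dir NW: first cell '.' (not opp) -> no flip
Dir N: first cell '.' (not opp) -> no flip
Dir NE: first cell '.' (not opp) -> no flip
Dir W: first cell '.' (not opp) -> no flip
Dir E: first cell '.' (not opp) -> no flip
Dir SW: first cell 'B' (not opp) -> no flip
Dir S: opp run (2,3) capped by B -> flip
Dir SE: opp run (2,4), next='.' -> no flip
All flips: (2,3)

Answer: .B....
.B.B..
.BBBW.
..WB..
.W..B.
......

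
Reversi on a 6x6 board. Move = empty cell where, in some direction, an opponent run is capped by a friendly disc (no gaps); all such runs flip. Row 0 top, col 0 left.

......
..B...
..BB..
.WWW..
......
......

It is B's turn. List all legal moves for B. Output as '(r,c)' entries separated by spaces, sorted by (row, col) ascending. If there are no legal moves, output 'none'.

(2,0): no bracket -> illegal
(2,1): no bracket -> illegal
(2,4): no bracket -> illegal
(3,0): no bracket -> illegal
(3,4): no bracket -> illegal
(4,0): flips 1 -> legal
(4,1): flips 1 -> legal
(4,2): flips 1 -> legal
(4,3): flips 1 -> legal
(4,4): flips 1 -> legal

Answer: (4,0) (4,1) (4,2) (4,3) (4,4)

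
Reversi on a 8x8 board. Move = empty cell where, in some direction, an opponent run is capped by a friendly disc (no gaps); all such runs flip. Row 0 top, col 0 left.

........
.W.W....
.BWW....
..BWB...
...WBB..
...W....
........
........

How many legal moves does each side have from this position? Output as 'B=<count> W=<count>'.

-- B to move --
(0,0): flips 3 -> legal
(0,1): flips 1 -> legal
(0,2): no bracket -> illegal
(0,3): no bracket -> illegal
(0,4): no bracket -> illegal
(1,0): no bracket -> illegal
(1,2): flips 2 -> legal
(1,4): flips 1 -> legal
(2,0): no bracket -> illegal
(2,4): flips 2 -> legal
(3,1): no bracket -> illegal
(4,2): flips 1 -> legal
(5,2): flips 1 -> legal
(5,4): flips 1 -> legal
(6,2): flips 1 -> legal
(6,3): no bracket -> illegal
(6,4): no bracket -> illegal
B mobility = 9
-- W to move --
(1,0): flips 2 -> legal
(1,2): no bracket -> illegal
(2,0): flips 1 -> legal
(2,4): no bracket -> illegal
(2,5): flips 1 -> legal
(3,0): no bracket -> illegal
(3,1): flips 2 -> legal
(3,5): flips 2 -> legal
(3,6): no bracket -> illegal
(4,1): flips 1 -> legal
(4,2): flips 1 -> legal
(4,6): flips 2 -> legal
(5,4): no bracket -> illegal
(5,5): flips 1 -> legal
(5,6): flips 2 -> legal
W mobility = 10

Answer: B=9 W=10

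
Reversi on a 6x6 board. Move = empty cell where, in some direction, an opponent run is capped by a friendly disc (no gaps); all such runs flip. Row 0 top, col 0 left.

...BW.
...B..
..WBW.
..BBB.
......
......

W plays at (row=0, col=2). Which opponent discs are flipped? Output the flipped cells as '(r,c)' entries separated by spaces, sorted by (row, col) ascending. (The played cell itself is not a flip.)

Answer: (0,3) (1,3)

Derivation:
Dir NW: edge -> no flip
Dir N: edge -> no flip
Dir NE: edge -> no flip
Dir W: first cell '.' (not opp) -> no flip
Dir E: opp run (0,3) capped by W -> flip
Dir SW: first cell '.' (not opp) -> no flip
Dir S: first cell '.' (not opp) -> no flip
Dir SE: opp run (1,3) capped by W -> flip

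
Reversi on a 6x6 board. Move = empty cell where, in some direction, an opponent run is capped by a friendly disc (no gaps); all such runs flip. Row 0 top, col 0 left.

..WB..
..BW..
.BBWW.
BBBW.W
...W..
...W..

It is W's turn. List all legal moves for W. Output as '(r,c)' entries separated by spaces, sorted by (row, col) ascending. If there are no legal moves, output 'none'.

Answer: (0,1) (0,4) (1,0) (1,1) (2,0) (4,0) (4,1) (4,2)

Derivation:
(0,1): flips 1 -> legal
(0,4): flips 1 -> legal
(1,0): flips 2 -> legal
(1,1): flips 2 -> legal
(1,4): no bracket -> illegal
(2,0): flips 2 -> legal
(4,0): flips 2 -> legal
(4,1): flips 1 -> legal
(4,2): flips 3 -> legal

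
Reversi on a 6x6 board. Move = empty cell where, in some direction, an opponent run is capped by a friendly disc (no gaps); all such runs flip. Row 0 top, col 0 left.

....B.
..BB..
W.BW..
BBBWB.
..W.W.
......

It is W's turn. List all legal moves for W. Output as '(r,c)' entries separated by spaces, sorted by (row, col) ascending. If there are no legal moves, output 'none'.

Answer: (0,1) (0,2) (0,3) (1,1) (2,1) (2,4) (3,5) (4,0) (4,1) (4,5)

Derivation:
(0,1): flips 1 -> legal
(0,2): flips 3 -> legal
(0,3): flips 1 -> legal
(0,5): no bracket -> illegal
(1,1): flips 1 -> legal
(1,4): no bracket -> illegal
(1,5): no bracket -> illegal
(2,1): flips 1 -> legal
(2,4): flips 1 -> legal
(2,5): no bracket -> illegal
(3,5): flips 1 -> legal
(4,0): flips 1 -> legal
(4,1): flips 1 -> legal
(4,3): no bracket -> illegal
(4,5): flips 1 -> legal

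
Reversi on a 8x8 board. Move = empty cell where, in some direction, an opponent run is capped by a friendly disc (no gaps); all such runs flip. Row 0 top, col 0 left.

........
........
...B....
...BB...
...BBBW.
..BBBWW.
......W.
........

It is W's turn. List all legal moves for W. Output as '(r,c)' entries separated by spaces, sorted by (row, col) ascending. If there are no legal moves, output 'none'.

Answer: (1,2) (2,2) (3,5) (4,2) (5,1)

Derivation:
(1,2): flips 3 -> legal
(1,3): no bracket -> illegal
(1,4): no bracket -> illegal
(2,2): flips 2 -> legal
(2,4): no bracket -> illegal
(2,5): no bracket -> illegal
(3,2): no bracket -> illegal
(3,5): flips 1 -> legal
(3,6): no bracket -> illegal
(4,1): no bracket -> illegal
(4,2): flips 3 -> legal
(5,1): flips 3 -> legal
(6,1): no bracket -> illegal
(6,2): no bracket -> illegal
(6,3): no bracket -> illegal
(6,4): no bracket -> illegal
(6,5): no bracket -> illegal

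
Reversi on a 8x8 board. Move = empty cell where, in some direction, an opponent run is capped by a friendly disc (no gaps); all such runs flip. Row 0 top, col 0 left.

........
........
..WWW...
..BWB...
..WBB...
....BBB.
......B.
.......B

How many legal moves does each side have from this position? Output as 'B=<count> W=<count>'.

-- B to move --
(1,1): flips 2 -> legal
(1,2): flips 2 -> legal
(1,3): flips 2 -> legal
(1,4): flips 2 -> legal
(1,5): no bracket -> illegal
(2,1): no bracket -> illegal
(2,5): no bracket -> illegal
(3,1): no bracket -> illegal
(3,5): no bracket -> illegal
(4,1): flips 1 -> legal
(5,1): no bracket -> illegal
(5,2): flips 1 -> legal
(5,3): no bracket -> illegal
B mobility = 6
-- W to move --
(2,1): no bracket -> illegal
(2,5): no bracket -> illegal
(3,1): flips 1 -> legal
(3,5): flips 1 -> legal
(4,1): flips 1 -> legal
(4,5): flips 3 -> legal
(4,6): no bracket -> illegal
(4,7): no bracket -> illegal
(5,2): no bracket -> illegal
(5,3): flips 1 -> legal
(5,7): no bracket -> illegal
(6,3): no bracket -> illegal
(6,4): flips 3 -> legal
(6,5): no bracket -> illegal
(6,7): no bracket -> illegal
(7,5): no bracket -> illegal
(7,6): no bracket -> illegal
W mobility = 6

Answer: B=6 W=6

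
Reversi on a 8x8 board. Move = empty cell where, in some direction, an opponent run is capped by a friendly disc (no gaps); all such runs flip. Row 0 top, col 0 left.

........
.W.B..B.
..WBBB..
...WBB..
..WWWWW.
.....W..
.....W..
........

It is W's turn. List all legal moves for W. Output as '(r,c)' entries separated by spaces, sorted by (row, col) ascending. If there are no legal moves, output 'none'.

Answer: (0,2) (0,3) (0,4) (0,7) (1,2) (1,4) (1,5) (2,6) (3,6)

Derivation:
(0,2): flips 3 -> legal
(0,3): flips 2 -> legal
(0,4): flips 1 -> legal
(0,5): no bracket -> illegal
(0,6): no bracket -> illegal
(0,7): flips 3 -> legal
(1,2): flips 2 -> legal
(1,4): flips 2 -> legal
(1,5): flips 3 -> legal
(1,7): no bracket -> illegal
(2,6): flips 4 -> legal
(2,7): no bracket -> illegal
(3,2): no bracket -> illegal
(3,6): flips 2 -> legal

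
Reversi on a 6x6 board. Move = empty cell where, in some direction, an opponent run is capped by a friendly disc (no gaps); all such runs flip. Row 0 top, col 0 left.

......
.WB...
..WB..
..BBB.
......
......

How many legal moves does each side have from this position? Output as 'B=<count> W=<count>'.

-- B to move --
(0,0): flips 2 -> legal
(0,1): no bracket -> illegal
(0,2): no bracket -> illegal
(1,0): flips 1 -> legal
(1,3): no bracket -> illegal
(2,0): no bracket -> illegal
(2,1): flips 1 -> legal
(3,1): no bracket -> illegal
B mobility = 3
-- W to move --
(0,1): no bracket -> illegal
(0,2): flips 1 -> legal
(0,3): no bracket -> illegal
(1,3): flips 1 -> legal
(1,4): no bracket -> illegal
(2,1): no bracket -> illegal
(2,4): flips 1 -> legal
(2,5): no bracket -> illegal
(3,1): no bracket -> illegal
(3,5): no bracket -> illegal
(4,1): no bracket -> illegal
(4,2): flips 1 -> legal
(4,3): no bracket -> illegal
(4,4): flips 1 -> legal
(4,5): no bracket -> illegal
W mobility = 5

Answer: B=3 W=5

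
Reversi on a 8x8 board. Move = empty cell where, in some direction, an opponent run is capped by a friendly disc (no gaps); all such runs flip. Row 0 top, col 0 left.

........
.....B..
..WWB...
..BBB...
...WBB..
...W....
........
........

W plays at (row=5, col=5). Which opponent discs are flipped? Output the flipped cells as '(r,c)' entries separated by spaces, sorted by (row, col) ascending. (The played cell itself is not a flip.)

Dir NW: opp run (4,4) (3,3) capped by W -> flip
Dir N: opp run (4,5), next='.' -> no flip
Dir NE: first cell '.' (not opp) -> no flip
Dir W: first cell '.' (not opp) -> no flip
Dir E: first cell '.' (not opp) -> no flip
Dir SW: first cell '.' (not opp) -> no flip
Dir S: first cell '.' (not opp) -> no flip
Dir SE: first cell '.' (not opp) -> no flip

Answer: (3,3) (4,4)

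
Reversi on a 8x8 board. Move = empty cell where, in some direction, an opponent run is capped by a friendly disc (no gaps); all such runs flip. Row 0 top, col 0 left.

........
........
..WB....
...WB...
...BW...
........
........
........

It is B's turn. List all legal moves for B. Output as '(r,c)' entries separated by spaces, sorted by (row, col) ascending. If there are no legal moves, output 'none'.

Answer: (2,1) (3,2) (4,5) (5,4)

Derivation:
(1,1): no bracket -> illegal
(1,2): no bracket -> illegal
(1,3): no bracket -> illegal
(2,1): flips 1 -> legal
(2,4): no bracket -> illegal
(3,1): no bracket -> illegal
(3,2): flips 1 -> legal
(3,5): no bracket -> illegal
(4,2): no bracket -> illegal
(4,5): flips 1 -> legal
(5,3): no bracket -> illegal
(5,4): flips 1 -> legal
(5,5): no bracket -> illegal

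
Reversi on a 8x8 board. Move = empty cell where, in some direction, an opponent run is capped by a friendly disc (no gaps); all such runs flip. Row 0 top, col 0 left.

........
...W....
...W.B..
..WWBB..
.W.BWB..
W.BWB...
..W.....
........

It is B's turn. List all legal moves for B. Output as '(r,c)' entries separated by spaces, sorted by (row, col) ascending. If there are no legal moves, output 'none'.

(0,2): no bracket -> illegal
(0,3): flips 3 -> legal
(0,4): no bracket -> illegal
(1,2): flips 1 -> legal
(1,4): no bracket -> illegal
(2,1): flips 1 -> legal
(2,2): no bracket -> illegal
(2,4): no bracket -> illegal
(3,0): flips 1 -> legal
(3,1): flips 2 -> legal
(4,0): no bracket -> illegal
(4,2): no bracket -> illegal
(5,1): no bracket -> illegal
(5,5): no bracket -> illegal
(6,0): no bracket -> illegal
(6,1): no bracket -> illegal
(6,3): flips 1 -> legal
(6,4): no bracket -> illegal
(7,1): flips 3 -> legal
(7,2): flips 1 -> legal
(7,3): no bracket -> illegal

Answer: (0,3) (1,2) (2,1) (3,0) (3,1) (6,3) (7,1) (7,2)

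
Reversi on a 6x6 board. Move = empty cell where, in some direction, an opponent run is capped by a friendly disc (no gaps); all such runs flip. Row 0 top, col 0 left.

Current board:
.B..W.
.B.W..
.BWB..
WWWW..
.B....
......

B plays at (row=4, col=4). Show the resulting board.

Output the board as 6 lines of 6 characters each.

Answer: .B..W.
.B.W..
.BBB..
WWWB..
.B..B.
......

Derivation:
Place B at (4,4); scan 8 dirs for brackets.
Dir NW: opp run (3,3) (2,2) capped by B -> flip
Dir N: first cell '.' (not opp) -> no flip
Dir NE: first cell '.' (not opp) -> no flip
Dir W: first cell '.' (not opp) -> no flip
Dir E: first cell '.' (not opp) -> no flip
Dir SW: first cell '.' (not opp) -> no flip
Dir S: first cell '.' (not opp) -> no flip
Dir SE: first cell '.' (not opp) -> no flip
All flips: (2,2) (3,3)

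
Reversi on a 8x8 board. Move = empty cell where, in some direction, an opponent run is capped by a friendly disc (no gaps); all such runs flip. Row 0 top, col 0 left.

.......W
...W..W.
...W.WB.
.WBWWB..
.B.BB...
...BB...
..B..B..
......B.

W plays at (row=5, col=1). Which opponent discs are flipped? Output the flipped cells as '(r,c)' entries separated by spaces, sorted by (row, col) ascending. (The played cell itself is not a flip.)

Answer: (4,1)

Derivation:
Dir NW: first cell '.' (not opp) -> no flip
Dir N: opp run (4,1) capped by W -> flip
Dir NE: first cell '.' (not opp) -> no flip
Dir W: first cell '.' (not opp) -> no flip
Dir E: first cell '.' (not opp) -> no flip
Dir SW: first cell '.' (not opp) -> no flip
Dir S: first cell '.' (not opp) -> no flip
Dir SE: opp run (6,2), next='.' -> no flip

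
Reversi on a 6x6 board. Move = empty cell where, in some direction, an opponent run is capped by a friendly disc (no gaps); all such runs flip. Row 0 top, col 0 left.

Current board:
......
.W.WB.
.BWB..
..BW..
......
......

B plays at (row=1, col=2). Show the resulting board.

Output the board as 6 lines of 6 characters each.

Place B at (1,2); scan 8 dirs for brackets.
Dir NW: first cell '.' (not opp) -> no flip
Dir N: first cell '.' (not opp) -> no flip
Dir NE: first cell '.' (not opp) -> no flip
Dir W: opp run (1,1), next='.' -> no flip
Dir E: opp run (1,3) capped by B -> flip
Dir SW: first cell 'B' (not opp) -> no flip
Dir S: opp run (2,2) capped by B -> flip
Dir SE: first cell 'B' (not opp) -> no flip
All flips: (1,3) (2,2)

Answer: ......
.WBBB.
.BBB..
..BW..
......
......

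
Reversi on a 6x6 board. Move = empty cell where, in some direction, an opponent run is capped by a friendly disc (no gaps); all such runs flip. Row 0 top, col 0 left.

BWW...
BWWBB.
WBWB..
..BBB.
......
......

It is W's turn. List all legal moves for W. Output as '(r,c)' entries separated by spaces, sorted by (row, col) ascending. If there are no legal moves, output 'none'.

(0,3): no bracket -> illegal
(0,4): flips 1 -> legal
(0,5): no bracket -> illegal
(1,5): flips 2 -> legal
(2,4): flips 2 -> legal
(2,5): no bracket -> illegal
(3,0): flips 1 -> legal
(3,1): flips 1 -> legal
(3,5): no bracket -> illegal
(4,1): no bracket -> illegal
(4,2): flips 1 -> legal
(4,3): no bracket -> illegal
(4,4): flips 1 -> legal
(4,5): flips 2 -> legal

Answer: (0,4) (1,5) (2,4) (3,0) (3,1) (4,2) (4,4) (4,5)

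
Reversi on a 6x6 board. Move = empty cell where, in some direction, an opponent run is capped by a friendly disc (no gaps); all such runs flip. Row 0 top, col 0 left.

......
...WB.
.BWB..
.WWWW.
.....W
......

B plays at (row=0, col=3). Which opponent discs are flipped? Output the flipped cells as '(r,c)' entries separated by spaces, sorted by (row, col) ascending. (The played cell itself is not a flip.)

Dir NW: edge -> no flip
Dir N: edge -> no flip
Dir NE: edge -> no flip
Dir W: first cell '.' (not opp) -> no flip
Dir E: first cell '.' (not opp) -> no flip
Dir SW: first cell '.' (not opp) -> no flip
Dir S: opp run (1,3) capped by B -> flip
Dir SE: first cell 'B' (not opp) -> no flip

Answer: (1,3)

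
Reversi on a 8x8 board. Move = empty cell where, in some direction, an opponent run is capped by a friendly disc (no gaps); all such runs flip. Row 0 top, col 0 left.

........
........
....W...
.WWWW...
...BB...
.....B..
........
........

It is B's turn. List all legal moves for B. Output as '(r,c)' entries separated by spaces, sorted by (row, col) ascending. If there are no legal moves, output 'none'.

(1,3): no bracket -> illegal
(1,4): flips 2 -> legal
(1,5): no bracket -> illegal
(2,0): no bracket -> illegal
(2,1): flips 1 -> legal
(2,2): flips 1 -> legal
(2,3): flips 1 -> legal
(2,5): flips 1 -> legal
(3,0): no bracket -> illegal
(3,5): no bracket -> illegal
(4,0): no bracket -> illegal
(4,1): no bracket -> illegal
(4,2): no bracket -> illegal
(4,5): no bracket -> illegal

Answer: (1,4) (2,1) (2,2) (2,3) (2,5)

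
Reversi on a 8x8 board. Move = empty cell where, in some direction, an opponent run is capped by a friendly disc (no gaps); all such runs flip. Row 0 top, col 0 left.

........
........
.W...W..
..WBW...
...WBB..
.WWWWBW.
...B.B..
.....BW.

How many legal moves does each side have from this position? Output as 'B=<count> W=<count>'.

Answer: B=14 W=7

Derivation:
-- B to move --
(1,0): flips 4 -> legal
(1,1): no bracket -> illegal
(1,2): no bracket -> illegal
(1,4): no bracket -> illegal
(1,5): no bracket -> illegal
(1,6): no bracket -> illegal
(2,0): no bracket -> illegal
(2,2): no bracket -> illegal
(2,3): flips 1 -> legal
(2,4): flips 1 -> legal
(2,6): no bracket -> illegal
(3,0): no bracket -> illegal
(3,1): flips 1 -> legal
(3,5): flips 1 -> legal
(3,6): no bracket -> illegal
(4,0): no bracket -> illegal
(4,1): flips 1 -> legal
(4,2): flips 1 -> legal
(4,6): no bracket -> illegal
(4,7): flips 1 -> legal
(5,0): flips 4 -> legal
(5,7): flips 1 -> legal
(6,0): no bracket -> illegal
(6,1): no bracket -> illegal
(6,2): flips 1 -> legal
(6,4): flips 1 -> legal
(6,6): no bracket -> illegal
(6,7): flips 1 -> legal
(7,7): flips 1 -> legal
B mobility = 14
-- W to move --
(2,2): no bracket -> illegal
(2,3): flips 1 -> legal
(2,4): no bracket -> illegal
(3,5): flips 1 -> legal
(3,6): flips 1 -> legal
(4,2): no bracket -> illegal
(4,6): flips 2 -> legal
(6,2): no bracket -> illegal
(6,4): no bracket -> illegal
(6,6): no bracket -> illegal
(7,2): flips 1 -> legal
(7,3): flips 1 -> legal
(7,4): flips 3 -> legal
W mobility = 7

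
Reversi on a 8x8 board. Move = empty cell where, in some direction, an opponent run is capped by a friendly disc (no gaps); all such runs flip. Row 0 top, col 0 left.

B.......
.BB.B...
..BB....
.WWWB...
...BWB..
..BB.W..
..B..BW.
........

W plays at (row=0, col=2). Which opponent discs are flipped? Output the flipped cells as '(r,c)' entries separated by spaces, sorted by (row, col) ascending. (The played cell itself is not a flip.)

Answer: (1,2) (2,2)

Derivation:
Dir NW: edge -> no flip
Dir N: edge -> no flip
Dir NE: edge -> no flip
Dir W: first cell '.' (not opp) -> no flip
Dir E: first cell '.' (not opp) -> no flip
Dir SW: opp run (1,1), next='.' -> no flip
Dir S: opp run (1,2) (2,2) capped by W -> flip
Dir SE: first cell '.' (not opp) -> no flip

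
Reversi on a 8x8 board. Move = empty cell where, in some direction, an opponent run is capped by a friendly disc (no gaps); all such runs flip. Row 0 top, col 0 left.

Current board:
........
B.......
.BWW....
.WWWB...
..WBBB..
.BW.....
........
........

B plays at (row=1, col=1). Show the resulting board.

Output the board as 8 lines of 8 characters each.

Answer: ........
BB......
.BBW....
.WWBB...
..WBBB..
.BW.....
........
........

Derivation:
Place B at (1,1); scan 8 dirs for brackets.
Dir NW: first cell '.' (not opp) -> no flip
Dir N: first cell '.' (not opp) -> no flip
Dir NE: first cell '.' (not opp) -> no flip
Dir W: first cell 'B' (not opp) -> no flip
Dir E: first cell '.' (not opp) -> no flip
Dir SW: first cell '.' (not opp) -> no flip
Dir S: first cell 'B' (not opp) -> no flip
Dir SE: opp run (2,2) (3,3) capped by B -> flip
All flips: (2,2) (3,3)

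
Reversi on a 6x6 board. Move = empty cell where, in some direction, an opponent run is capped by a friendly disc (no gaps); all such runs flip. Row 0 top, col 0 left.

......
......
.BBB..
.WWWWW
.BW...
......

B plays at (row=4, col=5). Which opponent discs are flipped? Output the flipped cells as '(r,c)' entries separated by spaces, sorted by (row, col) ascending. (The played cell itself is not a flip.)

Answer: (3,4)

Derivation:
Dir NW: opp run (3,4) capped by B -> flip
Dir N: opp run (3,5), next='.' -> no flip
Dir NE: edge -> no flip
Dir W: first cell '.' (not opp) -> no flip
Dir E: edge -> no flip
Dir SW: first cell '.' (not opp) -> no flip
Dir S: first cell '.' (not opp) -> no flip
Dir SE: edge -> no flip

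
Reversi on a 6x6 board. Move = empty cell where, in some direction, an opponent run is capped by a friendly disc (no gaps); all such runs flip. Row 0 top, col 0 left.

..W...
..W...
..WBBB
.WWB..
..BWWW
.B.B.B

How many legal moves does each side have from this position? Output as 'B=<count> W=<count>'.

Answer: B=7 W=5

Derivation:
-- B to move --
(0,1): flips 1 -> legal
(0,3): no bracket -> illegal
(1,1): flips 1 -> legal
(1,3): no bracket -> illegal
(2,0): flips 1 -> legal
(2,1): flips 1 -> legal
(3,0): flips 2 -> legal
(3,4): no bracket -> illegal
(3,5): flips 2 -> legal
(4,0): no bracket -> illegal
(4,1): flips 1 -> legal
(5,2): no bracket -> illegal
(5,4): no bracket -> illegal
B mobility = 7
-- W to move --
(1,3): flips 2 -> legal
(1,4): flips 1 -> legal
(1,5): no bracket -> illegal
(3,4): flips 2 -> legal
(3,5): no bracket -> illegal
(4,0): no bracket -> illegal
(4,1): flips 1 -> legal
(5,0): no bracket -> illegal
(5,2): flips 1 -> legal
(5,4): no bracket -> illegal
W mobility = 5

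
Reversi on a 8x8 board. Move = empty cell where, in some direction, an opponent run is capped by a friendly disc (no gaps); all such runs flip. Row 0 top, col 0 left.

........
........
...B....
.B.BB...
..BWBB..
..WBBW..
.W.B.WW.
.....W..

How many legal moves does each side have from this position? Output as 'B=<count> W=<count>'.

Answer: B=8 W=9

Derivation:
-- B to move --
(3,2): flips 1 -> legal
(4,1): flips 1 -> legal
(4,6): no bracket -> illegal
(5,0): no bracket -> illegal
(5,1): flips 1 -> legal
(5,6): flips 1 -> legal
(5,7): no bracket -> illegal
(6,0): no bracket -> illegal
(6,2): flips 1 -> legal
(6,4): no bracket -> illegal
(6,7): no bracket -> illegal
(7,0): flips 3 -> legal
(7,1): no bracket -> illegal
(7,2): no bracket -> illegal
(7,4): no bracket -> illegal
(7,6): flips 1 -> legal
(7,7): flips 2 -> legal
B mobility = 8
-- W to move --
(1,2): no bracket -> illegal
(1,3): flips 2 -> legal
(1,4): no bracket -> illegal
(2,0): no bracket -> illegal
(2,1): no bracket -> illegal
(2,2): flips 2 -> legal
(2,4): no bracket -> illegal
(2,5): flips 1 -> legal
(3,0): no bracket -> illegal
(3,2): flips 1 -> legal
(3,5): flips 1 -> legal
(3,6): no bracket -> illegal
(4,0): no bracket -> illegal
(4,1): flips 1 -> legal
(4,6): flips 2 -> legal
(5,1): no bracket -> illegal
(5,6): no bracket -> illegal
(6,2): no bracket -> illegal
(6,4): no bracket -> illegal
(7,2): no bracket -> illegal
(7,3): flips 2 -> legal
(7,4): flips 1 -> legal
W mobility = 9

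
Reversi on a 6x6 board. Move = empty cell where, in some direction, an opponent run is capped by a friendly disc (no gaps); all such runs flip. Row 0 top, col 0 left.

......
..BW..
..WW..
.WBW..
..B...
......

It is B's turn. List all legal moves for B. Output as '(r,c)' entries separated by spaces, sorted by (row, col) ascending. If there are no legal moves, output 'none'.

Answer: (1,4) (2,0) (2,4) (3,0) (3,4)

Derivation:
(0,2): no bracket -> illegal
(0,3): no bracket -> illegal
(0,4): no bracket -> illegal
(1,1): no bracket -> illegal
(1,4): flips 2 -> legal
(2,0): flips 1 -> legal
(2,1): no bracket -> illegal
(2,4): flips 1 -> legal
(3,0): flips 1 -> legal
(3,4): flips 2 -> legal
(4,0): no bracket -> illegal
(4,1): no bracket -> illegal
(4,3): no bracket -> illegal
(4,4): no bracket -> illegal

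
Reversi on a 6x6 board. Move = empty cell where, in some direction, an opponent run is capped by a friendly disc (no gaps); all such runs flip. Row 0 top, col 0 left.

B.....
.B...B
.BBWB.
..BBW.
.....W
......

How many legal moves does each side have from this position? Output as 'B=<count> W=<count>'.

Answer: B=4 W=6

Derivation:
-- B to move --
(1,2): no bracket -> illegal
(1,3): flips 1 -> legal
(1,4): flips 1 -> legal
(2,5): no bracket -> illegal
(3,5): flips 1 -> legal
(4,3): no bracket -> illegal
(4,4): flips 1 -> legal
(5,4): no bracket -> illegal
(5,5): no bracket -> illegal
B mobility = 4
-- W to move --
(0,1): no bracket -> illegal
(0,2): no bracket -> illegal
(0,4): no bracket -> illegal
(0,5): no bracket -> illegal
(1,0): no bracket -> illegal
(1,2): no bracket -> illegal
(1,3): no bracket -> illegal
(1,4): flips 1 -> legal
(2,0): flips 2 -> legal
(2,5): flips 1 -> legal
(3,0): no bracket -> illegal
(3,1): flips 2 -> legal
(3,5): no bracket -> illegal
(4,1): flips 1 -> legal
(4,2): no bracket -> illegal
(4,3): flips 1 -> legal
(4,4): no bracket -> illegal
W mobility = 6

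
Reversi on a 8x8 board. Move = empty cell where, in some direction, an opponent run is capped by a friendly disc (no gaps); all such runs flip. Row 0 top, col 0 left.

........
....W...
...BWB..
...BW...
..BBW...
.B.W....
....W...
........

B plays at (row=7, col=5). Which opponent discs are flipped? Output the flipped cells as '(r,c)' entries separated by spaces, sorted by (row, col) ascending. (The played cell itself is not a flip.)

Answer: (5,3) (6,4)

Derivation:
Dir NW: opp run (6,4) (5,3) capped by B -> flip
Dir N: first cell '.' (not opp) -> no flip
Dir NE: first cell '.' (not opp) -> no flip
Dir W: first cell '.' (not opp) -> no flip
Dir E: first cell '.' (not opp) -> no flip
Dir SW: edge -> no flip
Dir S: edge -> no flip
Dir SE: edge -> no flip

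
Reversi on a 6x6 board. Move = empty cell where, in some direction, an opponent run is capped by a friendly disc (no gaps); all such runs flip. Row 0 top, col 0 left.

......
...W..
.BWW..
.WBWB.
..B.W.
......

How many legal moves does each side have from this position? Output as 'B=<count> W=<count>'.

Answer: B=7 W=9

Derivation:
-- B to move --
(0,2): no bracket -> illegal
(0,3): no bracket -> illegal
(0,4): no bracket -> illegal
(1,1): no bracket -> illegal
(1,2): flips 2 -> legal
(1,4): flips 1 -> legal
(2,0): flips 1 -> legal
(2,4): flips 3 -> legal
(3,0): flips 1 -> legal
(3,5): no bracket -> illegal
(4,0): no bracket -> illegal
(4,1): flips 1 -> legal
(4,3): no bracket -> illegal
(4,5): no bracket -> illegal
(5,3): no bracket -> illegal
(5,4): flips 1 -> legal
(5,5): no bracket -> illegal
B mobility = 7
-- W to move --
(1,0): no bracket -> illegal
(1,1): flips 1 -> legal
(1,2): no bracket -> illegal
(2,0): flips 1 -> legal
(2,4): flips 1 -> legal
(2,5): no bracket -> illegal
(3,0): no bracket -> illegal
(3,5): flips 1 -> legal
(4,1): flips 1 -> legal
(4,3): no bracket -> illegal
(4,5): flips 1 -> legal
(5,1): flips 1 -> legal
(5,2): flips 2 -> legal
(5,3): flips 1 -> legal
W mobility = 9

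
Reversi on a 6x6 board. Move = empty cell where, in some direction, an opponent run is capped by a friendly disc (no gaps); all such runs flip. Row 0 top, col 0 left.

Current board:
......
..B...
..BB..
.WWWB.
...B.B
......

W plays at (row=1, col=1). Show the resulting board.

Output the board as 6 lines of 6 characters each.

Place W at (1,1); scan 8 dirs for brackets.
Dir NW: first cell '.' (not opp) -> no flip
Dir N: first cell '.' (not opp) -> no flip
Dir NE: first cell '.' (not opp) -> no flip
Dir W: first cell '.' (not opp) -> no flip
Dir E: opp run (1,2), next='.' -> no flip
Dir SW: first cell '.' (not opp) -> no flip
Dir S: first cell '.' (not opp) -> no flip
Dir SE: opp run (2,2) capped by W -> flip
All flips: (2,2)

Answer: ......
.WB...
..WB..
.WWWB.
...B.B
......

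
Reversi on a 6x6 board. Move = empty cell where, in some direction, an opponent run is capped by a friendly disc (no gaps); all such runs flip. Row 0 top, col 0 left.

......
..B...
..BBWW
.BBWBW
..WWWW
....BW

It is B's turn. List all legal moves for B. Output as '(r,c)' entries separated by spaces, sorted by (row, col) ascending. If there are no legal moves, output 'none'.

Answer: (1,4) (5,2) (5,3)

Derivation:
(1,3): no bracket -> illegal
(1,4): flips 1 -> legal
(1,5): no bracket -> illegal
(4,1): no bracket -> illegal
(5,1): no bracket -> illegal
(5,2): flips 2 -> legal
(5,3): flips 3 -> legal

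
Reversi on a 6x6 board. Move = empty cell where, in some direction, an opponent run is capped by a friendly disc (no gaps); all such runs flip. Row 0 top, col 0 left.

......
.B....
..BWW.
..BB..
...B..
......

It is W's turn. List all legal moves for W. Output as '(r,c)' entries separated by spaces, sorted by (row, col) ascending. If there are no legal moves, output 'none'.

(0,0): no bracket -> illegal
(0,1): no bracket -> illegal
(0,2): no bracket -> illegal
(1,0): no bracket -> illegal
(1,2): no bracket -> illegal
(1,3): no bracket -> illegal
(2,0): no bracket -> illegal
(2,1): flips 1 -> legal
(3,1): no bracket -> illegal
(3,4): no bracket -> illegal
(4,1): flips 1 -> legal
(4,2): flips 1 -> legal
(4,4): no bracket -> illegal
(5,2): no bracket -> illegal
(5,3): flips 2 -> legal
(5,4): no bracket -> illegal

Answer: (2,1) (4,1) (4,2) (5,3)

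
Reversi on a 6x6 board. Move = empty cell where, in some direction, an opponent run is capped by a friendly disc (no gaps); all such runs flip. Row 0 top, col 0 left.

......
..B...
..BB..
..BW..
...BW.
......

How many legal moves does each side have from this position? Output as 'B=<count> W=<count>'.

-- B to move --
(2,4): no bracket -> illegal
(3,4): flips 1 -> legal
(3,5): no bracket -> illegal
(4,2): no bracket -> illegal
(4,5): flips 1 -> legal
(5,3): no bracket -> illegal
(5,4): no bracket -> illegal
(5,5): flips 2 -> legal
B mobility = 3
-- W to move --
(0,1): no bracket -> illegal
(0,2): no bracket -> illegal
(0,3): no bracket -> illegal
(1,1): flips 1 -> legal
(1,3): flips 1 -> legal
(1,4): no bracket -> illegal
(2,1): no bracket -> illegal
(2,4): no bracket -> illegal
(3,1): flips 1 -> legal
(3,4): no bracket -> illegal
(4,1): no bracket -> illegal
(4,2): flips 1 -> legal
(5,2): no bracket -> illegal
(5,3): flips 1 -> legal
(5,4): no bracket -> illegal
W mobility = 5

Answer: B=3 W=5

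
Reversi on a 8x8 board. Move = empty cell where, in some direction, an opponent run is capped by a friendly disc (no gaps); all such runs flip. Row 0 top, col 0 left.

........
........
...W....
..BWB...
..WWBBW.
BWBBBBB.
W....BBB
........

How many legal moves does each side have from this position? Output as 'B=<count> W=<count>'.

-- B to move --
(1,2): flips 1 -> legal
(1,3): flips 3 -> legal
(1,4): flips 1 -> legal
(2,2): flips 1 -> legal
(2,4): no bracket -> illegal
(3,1): flips 1 -> legal
(3,5): no bracket -> illegal
(3,6): flips 1 -> legal
(3,7): flips 1 -> legal
(4,0): no bracket -> illegal
(4,1): flips 2 -> legal
(4,7): flips 1 -> legal
(5,7): no bracket -> illegal
(6,1): no bracket -> illegal
(6,2): no bracket -> illegal
(7,0): flips 1 -> legal
(7,1): no bracket -> illegal
B mobility = 10
-- W to move --
(2,1): flips 1 -> legal
(2,2): flips 1 -> legal
(2,4): no bracket -> illegal
(2,5): flips 1 -> legal
(3,1): flips 1 -> legal
(3,5): flips 1 -> legal
(3,6): no bracket -> illegal
(4,0): flips 1 -> legal
(4,1): flips 1 -> legal
(4,7): no bracket -> illegal
(5,7): flips 5 -> legal
(6,1): flips 1 -> legal
(6,2): flips 1 -> legal
(6,3): flips 1 -> legal
(6,4): flips 2 -> legal
(7,4): no bracket -> illegal
(7,5): no bracket -> illegal
(7,6): flips 4 -> legal
(7,7): flips 3 -> legal
W mobility = 14

Answer: B=10 W=14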